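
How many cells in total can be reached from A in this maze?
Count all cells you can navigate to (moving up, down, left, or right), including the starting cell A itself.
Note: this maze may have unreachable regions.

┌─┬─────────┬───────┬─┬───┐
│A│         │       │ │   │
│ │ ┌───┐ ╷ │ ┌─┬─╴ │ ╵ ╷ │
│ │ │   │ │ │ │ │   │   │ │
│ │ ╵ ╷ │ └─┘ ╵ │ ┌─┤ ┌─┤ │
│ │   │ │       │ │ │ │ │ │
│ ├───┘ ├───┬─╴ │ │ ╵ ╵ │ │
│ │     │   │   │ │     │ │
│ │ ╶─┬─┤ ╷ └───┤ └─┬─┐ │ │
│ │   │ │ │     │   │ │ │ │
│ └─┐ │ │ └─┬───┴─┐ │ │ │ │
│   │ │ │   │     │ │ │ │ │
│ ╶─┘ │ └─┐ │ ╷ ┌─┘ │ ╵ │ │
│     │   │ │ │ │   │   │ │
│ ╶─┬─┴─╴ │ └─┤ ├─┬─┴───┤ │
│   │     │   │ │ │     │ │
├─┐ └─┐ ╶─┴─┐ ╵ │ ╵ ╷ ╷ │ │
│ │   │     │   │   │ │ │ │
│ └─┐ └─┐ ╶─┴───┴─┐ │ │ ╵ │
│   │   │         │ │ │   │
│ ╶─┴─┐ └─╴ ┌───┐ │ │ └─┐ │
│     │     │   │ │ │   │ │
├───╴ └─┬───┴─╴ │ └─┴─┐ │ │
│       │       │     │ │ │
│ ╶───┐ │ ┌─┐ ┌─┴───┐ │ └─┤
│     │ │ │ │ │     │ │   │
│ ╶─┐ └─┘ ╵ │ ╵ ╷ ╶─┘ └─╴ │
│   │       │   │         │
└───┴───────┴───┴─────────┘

Using BFS/flood-fill to find all reachable cells from A:
Maze size: 14 × 13 = 182 total cells
19 cell(s) are walled off and cannot be reached from A.
Reachable cells: 163

Reachable region (· marks reachable cells):

┌─┬─────────┬───────┬─┬───┐
│A│· · · · ·│· · · ·│·│· ·│
│ │ ┌───┐ ╷ │ ┌─┬─╴ │ ╵ ╷ │
│·│·│· ·│·│·│·│·│· ·│· ·│·│
│ │ ╵ ╷ │ └─┘ ╵ │ ┌─┤ ┌─┤ │
│·│· ·│·│· · · ·│·│·│·│·│·│
│ ├───┘ ├───┬─╴ │ │ ╵ ╵ │ │
│·│· · ·│   │· ·│·│· · ·│·│
│ │ ╶─┬─┤ ╷ └───┤ └─┬─┐ │ │
│·│· ·│·│ │     │· ·│·│·│·│
│ └─┐ │ │ └─┬───┴─┐ │ │ │ │
│· ·│·│·│   │     │·│·│·│·│
│ ╶─┘ │ └─┐ │ ╷ ┌─┘ │ ╵ │ │
│· · ·│· ·│ │ │ │· ·│· ·│·│
│ ╶─┬─┴─╴ │ └─┤ ├─┬─┴───┤ │
│· ·│· · ·│   │ │·│· · ·│·│
├─┐ └─┐ ╶─┴─┐ ╵ │ ╵ ╷ ╷ │ │
│·│· ·│· · ·│   │· ·│·│·│·│
│ └─┐ └─┐ ╶─┴───┴─┐ │ │ ╵ │
│· ·│· ·│· · · · ·│·│·│· ·│
│ ╶─┴─┐ └─╴ ┌───┐ │ │ └─┐ │
│· · ·│· · ·│· ·│·│·│· ·│·│
├───╴ └─┬───┴─╴ │ └─┴─┐ │ │
│· · · ·│· · · ·│· · ·│·│·│
│ ╶───┐ │ ┌─┐ ┌─┴───┐ │ └─┤
│· · ·│·│·│·│·│· · ·│·│· ·│
│ ╶─┐ └─┘ ╵ │ ╵ ╷ ╶─┘ └─╴ │
│· ·│· · · ·│· ·│· · · · ·│
└───┴───────┴───┴─────────┘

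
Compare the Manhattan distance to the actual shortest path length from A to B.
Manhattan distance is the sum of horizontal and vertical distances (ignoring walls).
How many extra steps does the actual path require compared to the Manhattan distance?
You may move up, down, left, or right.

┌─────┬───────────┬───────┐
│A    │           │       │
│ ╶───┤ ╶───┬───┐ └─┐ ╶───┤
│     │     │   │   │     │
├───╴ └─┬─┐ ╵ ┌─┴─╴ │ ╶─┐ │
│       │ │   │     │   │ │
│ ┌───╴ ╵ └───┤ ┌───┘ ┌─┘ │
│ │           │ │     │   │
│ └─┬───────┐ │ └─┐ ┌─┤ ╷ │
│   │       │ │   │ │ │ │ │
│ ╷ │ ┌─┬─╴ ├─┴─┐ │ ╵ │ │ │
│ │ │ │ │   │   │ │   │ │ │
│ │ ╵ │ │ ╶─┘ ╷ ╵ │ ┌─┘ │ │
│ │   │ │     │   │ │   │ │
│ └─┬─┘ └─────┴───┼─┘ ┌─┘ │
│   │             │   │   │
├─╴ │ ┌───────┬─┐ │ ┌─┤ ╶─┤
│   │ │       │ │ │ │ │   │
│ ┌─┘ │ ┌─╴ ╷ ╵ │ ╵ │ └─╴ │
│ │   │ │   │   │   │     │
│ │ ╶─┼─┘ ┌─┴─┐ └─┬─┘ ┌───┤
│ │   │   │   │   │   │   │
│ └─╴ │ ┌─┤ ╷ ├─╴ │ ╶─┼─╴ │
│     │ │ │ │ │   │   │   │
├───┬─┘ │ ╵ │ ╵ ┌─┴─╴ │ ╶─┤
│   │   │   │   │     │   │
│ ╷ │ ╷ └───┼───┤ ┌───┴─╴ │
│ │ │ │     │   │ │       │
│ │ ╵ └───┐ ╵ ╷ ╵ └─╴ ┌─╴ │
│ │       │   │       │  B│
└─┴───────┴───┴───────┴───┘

Manhattan distance: |14 - 0| + |12 - 0| = 26
Actual path length: 68
Extra steps: 68 - 26 = 42

Solution:

┌─────┬───────────┬───────┐
│A    │           │       │
│ ╶───┤ ╶───┬───┐ └─┐ ╶───┤
│↳ → ↓│     │   │   │     │
├───╴ └─┬─┐ ╵ ┌─┴─╴ │ ╶─┐ │
│↓ ← ↲  │ │   │     │   │ │
│ ┌───╴ ╵ └───┤ ┌───┘ ┌─┘ │
│↓│           │ │     │↱ ↓│
│ └─┬───────┐ │ └─┐ ┌─┤ ╷ │
│↓  │       │ │   │ │ │↑│↓│
│ ╷ │ ┌─┬─╴ ├─┴─┐ │ ╵ │ │ │
│↓│ │ │ │   │   │ │   │↑│↓│
│ │ ╵ │ │ ╶─┘ ╷ ╵ │ ┌─┘ │ │
│↓│   │ │     │   │ │↱ ↑│↓│
│ └─┬─┘ └─────┴───┼─┘ ┌─┘ │
│↳ ↓│↱ → → → → → ↓│↱ ↑│↓ ↲│
├─╴ │ ┌───────┬─┐ │ ┌─┤ ╶─┤
│↓ ↲│↑│       │ │↓│↑│ │↳ ↓│
│ ┌─┘ │ ┌─╴ ╷ ╵ │ ╵ │ └─╴ │
│↓│↱ ↑│ │   │   │↳ ↑│↓ ← ↲│
│ │ ╶─┼─┘ ┌─┴─┐ └─┬─┘ ┌───┤
│↓│↑ ↰│   │   │   │↓ ↲│   │
│ └─╴ │ ┌─┤ ╷ ├─╴ │ ╶─┼─╴ │
│↳ → ↑│ │ │ │ │   │↳ ↓│   │
├───┬─┘ │ ╵ │ ╵ ┌─┴─╴ │ ╶─┤
│   │   │   │   │↓ ← ↲│   │
│ ╷ │ ╷ └───┼───┤ ┌───┴─╴ │
│ │ │ │     │   │↓│  ↱ → ↓│
│ │ ╵ └───┐ ╵ ╷ ╵ └─╴ ┌─╴ │
│ │       │   │  ↳ → ↑│  B│
└─┴───────┴───┴───────┴───┘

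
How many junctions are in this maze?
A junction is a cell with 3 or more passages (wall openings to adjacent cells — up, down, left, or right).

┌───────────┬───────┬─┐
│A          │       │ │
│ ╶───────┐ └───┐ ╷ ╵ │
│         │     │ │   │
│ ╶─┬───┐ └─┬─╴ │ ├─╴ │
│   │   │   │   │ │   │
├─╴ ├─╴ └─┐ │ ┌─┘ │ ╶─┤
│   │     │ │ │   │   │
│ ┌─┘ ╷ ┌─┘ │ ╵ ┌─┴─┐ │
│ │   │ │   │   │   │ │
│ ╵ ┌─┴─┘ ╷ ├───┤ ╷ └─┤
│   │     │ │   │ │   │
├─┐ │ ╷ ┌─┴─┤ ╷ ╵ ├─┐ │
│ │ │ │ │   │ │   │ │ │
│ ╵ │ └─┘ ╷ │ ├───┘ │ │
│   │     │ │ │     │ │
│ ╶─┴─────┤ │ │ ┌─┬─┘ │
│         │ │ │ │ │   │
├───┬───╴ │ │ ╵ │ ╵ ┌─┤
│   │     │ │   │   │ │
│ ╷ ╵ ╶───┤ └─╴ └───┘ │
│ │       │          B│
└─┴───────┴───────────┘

Checking each cell for number of passages:

Junctions found (3+ passages):
  (0, 8): 3 passages
  (1, 0): 3 passages
  (1, 10): 3 passages
  (3, 3): 4 passages
  (4, 5): 3 passages
  (5, 1): 3 passages
  (5, 3): 3 passages
  (7, 0): 3 passages
  (9, 7): 3 passages
  (10, 2): 3 passages
  (10, 7): 3 passages
Total junctions: 11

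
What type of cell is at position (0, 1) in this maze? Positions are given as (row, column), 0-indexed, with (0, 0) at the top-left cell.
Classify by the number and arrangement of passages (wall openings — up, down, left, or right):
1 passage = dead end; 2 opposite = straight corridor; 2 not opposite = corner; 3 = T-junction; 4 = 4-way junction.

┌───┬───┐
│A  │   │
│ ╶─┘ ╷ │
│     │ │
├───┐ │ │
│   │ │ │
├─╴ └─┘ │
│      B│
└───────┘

Checking cell at (0, 1):
Number of passages: 1
Cell type: dead end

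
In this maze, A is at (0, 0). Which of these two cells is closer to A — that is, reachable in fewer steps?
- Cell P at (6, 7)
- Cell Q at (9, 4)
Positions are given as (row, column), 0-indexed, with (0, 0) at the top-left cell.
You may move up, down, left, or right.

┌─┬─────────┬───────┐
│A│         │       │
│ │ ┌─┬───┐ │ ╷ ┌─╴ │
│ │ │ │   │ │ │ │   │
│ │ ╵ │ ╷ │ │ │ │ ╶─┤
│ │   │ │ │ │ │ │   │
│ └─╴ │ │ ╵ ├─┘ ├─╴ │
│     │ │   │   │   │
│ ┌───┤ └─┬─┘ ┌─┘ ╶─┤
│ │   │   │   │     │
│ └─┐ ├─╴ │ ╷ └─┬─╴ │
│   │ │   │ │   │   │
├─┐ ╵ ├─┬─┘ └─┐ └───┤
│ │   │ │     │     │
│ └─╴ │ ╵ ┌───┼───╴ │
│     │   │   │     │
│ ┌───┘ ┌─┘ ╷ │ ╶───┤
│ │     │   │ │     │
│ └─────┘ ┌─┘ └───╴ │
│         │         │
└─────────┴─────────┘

Shortest path A → P at (6, 7): 35 steps
Shortest path A → Q at (9, 4): 17 steps

Q is closer (17 steps vs 35 steps).

Path to P:

┌─┬─────────┬───────┐
│A│         │       │
│ │ ┌─┬───┐ │ ╷ ┌─╴ │
│↓│ │ │   │ │ │ │   │
│ │ ╵ │ ╷ │ │ │ │ ╶─┤
│↓│   │ │ │ │ │ │   │
│ └─╴ │ │ ╵ ├─┘ ├─╴ │
│↓    │ │   │   │   │
│ ┌───┤ └─┬─┘ ┌─┘ ╶─┤
│↓│   │   │   │     │
│ └─┐ ├─╴ │ ╷ └─┬─╴ │
│↳ ↓│ │   │ │   │   │
├─┐ ╵ ├─┬─┘ └─┐ └───┤
│ │↳ ↓│ │     │P ← ↰│
│ └─╴ │ ╵ ┌───┼───╴ │
│↓ ← ↲│   │↱ ↓│↱ → ↑│
│ ┌───┘ ┌─┘ ╷ │ ╶───┤
│↓│     │↱ ↑│↓│↑ ← ↰│
│ └─────┘ ┌─┘ └───╴ │
│↳ → → → ↑│  ↳ → → ↑│
└─────────┴─────────┘

Path to Q:

┌─┬─────────┬───────┐
│A│         │       │
│ │ ┌─┬───┐ │ ╷ ┌─╴ │
│↓│ │ │   │ │ │ │   │
│ │ ╵ │ ╷ │ │ │ │ ╶─┤
│↓│   │ │ │ │ │ │   │
│ └─╴ │ │ ╵ ├─┘ ├─╴ │
│↓    │ │   │   │   │
│ ┌───┤ └─┬─┘ ┌─┘ ╶─┤
│↓│   │   │   │     │
│ └─┐ ├─╴ │ ╷ └─┬─╴ │
│↳ ↓│ │   │ │   │   │
├─┐ ╵ ├─┬─┘ └─┐ └───┤
│ │↳ ↓│ │     │     │
│ └─╴ │ ╵ ┌───┼───╴ │
│↓ ← ↲│   │   │     │
│ ┌───┘ ┌─┘ ╷ │ ╶───┤
│↓│     │   │ │     │
│ └─────┘ ┌─┘ └───╴ │
│↳ → → → Q│         │
└─────────┴─────────┘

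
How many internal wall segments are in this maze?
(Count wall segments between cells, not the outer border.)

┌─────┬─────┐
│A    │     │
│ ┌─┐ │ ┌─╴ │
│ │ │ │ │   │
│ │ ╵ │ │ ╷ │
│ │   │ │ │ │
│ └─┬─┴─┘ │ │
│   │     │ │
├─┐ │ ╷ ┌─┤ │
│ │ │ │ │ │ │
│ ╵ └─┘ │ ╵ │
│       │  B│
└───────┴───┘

Counting internal wall segments:
Total internal walls: 25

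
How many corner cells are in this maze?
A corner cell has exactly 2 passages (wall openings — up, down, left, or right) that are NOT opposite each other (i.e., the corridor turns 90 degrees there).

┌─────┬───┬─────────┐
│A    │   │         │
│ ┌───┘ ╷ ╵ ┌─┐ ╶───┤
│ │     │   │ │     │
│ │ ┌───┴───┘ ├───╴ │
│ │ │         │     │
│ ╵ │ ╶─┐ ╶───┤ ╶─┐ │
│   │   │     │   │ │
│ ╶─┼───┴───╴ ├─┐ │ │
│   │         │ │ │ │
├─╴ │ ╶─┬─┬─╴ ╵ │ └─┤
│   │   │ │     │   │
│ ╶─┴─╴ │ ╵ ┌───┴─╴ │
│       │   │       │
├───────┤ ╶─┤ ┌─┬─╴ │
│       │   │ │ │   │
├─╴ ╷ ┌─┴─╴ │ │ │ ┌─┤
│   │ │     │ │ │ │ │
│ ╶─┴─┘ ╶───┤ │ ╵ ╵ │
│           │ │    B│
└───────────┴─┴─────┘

Counting corner cells (2 non-opposite passages):
Total corners: 45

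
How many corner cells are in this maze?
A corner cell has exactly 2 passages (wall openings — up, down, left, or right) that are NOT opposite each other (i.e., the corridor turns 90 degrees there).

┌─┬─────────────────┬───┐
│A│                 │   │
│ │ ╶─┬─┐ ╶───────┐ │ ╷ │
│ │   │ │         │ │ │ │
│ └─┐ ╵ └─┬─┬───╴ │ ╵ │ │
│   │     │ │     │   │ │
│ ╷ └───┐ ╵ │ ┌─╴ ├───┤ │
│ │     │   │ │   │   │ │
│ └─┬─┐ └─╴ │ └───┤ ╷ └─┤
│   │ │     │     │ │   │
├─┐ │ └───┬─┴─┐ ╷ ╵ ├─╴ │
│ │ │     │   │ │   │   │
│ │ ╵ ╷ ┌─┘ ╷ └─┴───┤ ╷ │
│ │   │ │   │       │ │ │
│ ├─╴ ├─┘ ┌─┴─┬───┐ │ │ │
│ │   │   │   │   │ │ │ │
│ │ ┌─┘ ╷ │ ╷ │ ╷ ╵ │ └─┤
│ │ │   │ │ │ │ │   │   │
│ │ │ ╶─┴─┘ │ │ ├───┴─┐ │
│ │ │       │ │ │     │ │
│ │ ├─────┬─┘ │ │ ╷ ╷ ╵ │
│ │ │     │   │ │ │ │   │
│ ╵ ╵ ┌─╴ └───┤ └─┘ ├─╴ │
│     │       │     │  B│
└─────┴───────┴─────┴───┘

Counting corner cells (2 non-opposite passages):
Total corners: 64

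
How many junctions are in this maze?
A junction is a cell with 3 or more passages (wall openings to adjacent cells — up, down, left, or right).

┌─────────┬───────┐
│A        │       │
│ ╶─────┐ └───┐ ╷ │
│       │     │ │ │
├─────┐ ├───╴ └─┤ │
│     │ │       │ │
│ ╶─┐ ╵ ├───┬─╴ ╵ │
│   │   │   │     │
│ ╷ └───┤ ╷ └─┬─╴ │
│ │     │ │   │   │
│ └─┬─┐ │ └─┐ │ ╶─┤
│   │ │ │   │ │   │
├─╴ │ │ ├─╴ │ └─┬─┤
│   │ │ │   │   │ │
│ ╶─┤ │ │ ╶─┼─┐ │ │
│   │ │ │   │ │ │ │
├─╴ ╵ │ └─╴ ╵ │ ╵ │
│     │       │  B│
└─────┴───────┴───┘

Checking each cell for number of passages:

Junctions found (3+ passages):
  (0, 7): 3 passages
  (2, 6): 3 passages
  (3, 0): 3 passages
  (3, 7): 3 passages
  (3, 8): 3 passages
  (8, 1): 3 passages
  (8, 5): 3 passages
Total junctions: 7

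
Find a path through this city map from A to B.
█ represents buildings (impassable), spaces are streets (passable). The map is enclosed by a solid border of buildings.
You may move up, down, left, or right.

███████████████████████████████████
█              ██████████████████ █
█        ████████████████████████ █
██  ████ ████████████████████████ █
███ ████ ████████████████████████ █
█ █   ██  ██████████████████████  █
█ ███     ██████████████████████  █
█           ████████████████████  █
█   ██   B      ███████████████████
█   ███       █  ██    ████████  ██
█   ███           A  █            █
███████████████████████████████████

Finding the shortest path from A to B:
Movement: cardinal only
Path length: 11 steps
Directions: left → left → up → left → up → left → left → left → left → left → left

Solution:

███████████████████████████████████
█              ██████████████████ █
█        ████████████████████████ █
██  ████ ████████████████████████ █
███ ████ ████████████████████████ █
█ █   ██  ██████████████████████  █
█ ███     ██████████████████████  █
█           ████████████████████  █
█   ██   B←←←←←↰███████████████████
█   ███       █↑↰██    ████████  ██
█   ███         ↑←A  █            █
███████████████████████████████████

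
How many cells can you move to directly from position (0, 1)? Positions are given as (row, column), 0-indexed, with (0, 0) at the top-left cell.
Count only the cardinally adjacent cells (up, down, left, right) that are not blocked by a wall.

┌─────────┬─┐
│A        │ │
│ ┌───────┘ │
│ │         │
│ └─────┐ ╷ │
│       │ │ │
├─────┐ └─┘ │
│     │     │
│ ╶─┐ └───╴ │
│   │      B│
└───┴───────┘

Checking passable neighbors of (0, 1):
Neighbors: (0, 0), (0, 2)
Count: 2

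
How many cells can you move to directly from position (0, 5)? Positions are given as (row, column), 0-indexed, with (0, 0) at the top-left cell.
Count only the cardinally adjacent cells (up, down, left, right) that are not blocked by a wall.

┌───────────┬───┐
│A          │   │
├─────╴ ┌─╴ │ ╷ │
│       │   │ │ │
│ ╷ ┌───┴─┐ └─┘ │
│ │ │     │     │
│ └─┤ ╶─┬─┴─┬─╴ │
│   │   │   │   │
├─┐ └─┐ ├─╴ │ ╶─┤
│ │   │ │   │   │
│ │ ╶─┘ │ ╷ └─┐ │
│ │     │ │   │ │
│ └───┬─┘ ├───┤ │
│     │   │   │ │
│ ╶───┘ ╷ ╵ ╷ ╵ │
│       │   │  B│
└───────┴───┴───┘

Checking passable neighbors of (0, 5):
Neighbors: (1, 5), (0, 4)
Count: 2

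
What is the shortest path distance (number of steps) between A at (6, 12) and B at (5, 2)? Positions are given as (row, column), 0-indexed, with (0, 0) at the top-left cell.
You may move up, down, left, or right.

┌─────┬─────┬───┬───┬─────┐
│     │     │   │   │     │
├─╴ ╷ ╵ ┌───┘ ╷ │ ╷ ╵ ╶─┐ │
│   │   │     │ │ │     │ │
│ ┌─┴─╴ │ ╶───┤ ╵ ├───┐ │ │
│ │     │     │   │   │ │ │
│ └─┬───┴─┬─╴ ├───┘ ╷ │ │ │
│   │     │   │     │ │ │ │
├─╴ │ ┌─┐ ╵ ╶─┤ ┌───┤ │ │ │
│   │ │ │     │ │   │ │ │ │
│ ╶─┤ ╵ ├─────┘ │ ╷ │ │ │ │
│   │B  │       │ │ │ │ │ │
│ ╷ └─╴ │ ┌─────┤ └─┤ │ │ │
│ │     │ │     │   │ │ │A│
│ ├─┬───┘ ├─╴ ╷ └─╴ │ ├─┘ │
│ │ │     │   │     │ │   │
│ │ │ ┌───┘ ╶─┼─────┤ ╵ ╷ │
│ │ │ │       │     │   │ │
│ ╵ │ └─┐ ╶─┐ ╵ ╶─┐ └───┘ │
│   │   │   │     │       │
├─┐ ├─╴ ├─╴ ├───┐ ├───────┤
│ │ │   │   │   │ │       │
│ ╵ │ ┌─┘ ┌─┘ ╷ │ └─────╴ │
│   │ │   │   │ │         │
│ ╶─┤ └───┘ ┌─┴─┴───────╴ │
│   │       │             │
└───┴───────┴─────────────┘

Finding path from (6, 12) to (5, 2):
Path: (6,12) → (5,12) → (4,12) → (3,12) → (2,12) → (1,12) → (0,12) → (0,11) → (0,10) → (1,10) → (1,9) → (0,9) → (0,8) → (1,8) → (2,8) → (2,7) → (1,7) → (0,7) → (0,6) → (1,6) → (1,5) → (1,4) → (2,4) → (2,5) → (2,6) → (3,6) → (3,5) → (4,5) → (4,4) → (3,4) → (3,3) → (3,2) → (4,2) → (5,2)
Distance: 33 steps

Solution:

┌─────┬─────┬───┬───┬─────┐
│     │     │↓ ↰│↓ ↰│↓ ← ↰│
├─╴ ╷ ╵ ┌───┘ ╷ │ ╷ ╵ ╶─┐ │
│   │   │↓ ← ↲│↑│↓│↑ ↲  │↑│
│ ┌─┴─╴ │ ╶───┤ ╵ ├───┐ │ │
│ │     │↳ → ↓│↑ ↲│   │ │↑│
│ └─┬───┴─┬─╴ ├───┘ ╷ │ │ │
│   │↓ ← ↰│↓ ↲│     │ │ │↑│
├─╴ │ ┌─┐ ╵ ╶─┤ ┌───┤ │ │ │
│   │↓│ │↑ ↲  │ │   │ │ │↑│
│ ╶─┤ ╵ ├─────┘ │ ╷ │ │ │ │
│   │B  │       │ │ │ │ │↑│
│ ╷ └─╴ │ ┌─────┤ └─┤ │ │ │
│ │     │ │     │   │ │ │A│
│ ├─┬───┘ ├─╴ ╷ └─╴ │ ├─┘ │
│ │ │     │   │     │ │   │
│ │ │ ┌───┘ ╶─┼─────┤ ╵ ╷ │
│ │ │ │       │     │   │ │
│ ╵ │ └─┐ ╶─┐ ╵ ╶─┐ └───┘ │
│   │   │   │     │       │
├─┐ ├─╴ ├─╴ ├───┐ ├───────┤
│ │ │   │   │   │ │       │
│ ╵ │ ┌─┘ ┌─┘ ╷ │ └─────╴ │
│   │ │   │   │ │         │
│ ╶─┤ └───┘ ┌─┴─┴───────╴ │
│   │       │             │
└───┴───────┴─────────────┘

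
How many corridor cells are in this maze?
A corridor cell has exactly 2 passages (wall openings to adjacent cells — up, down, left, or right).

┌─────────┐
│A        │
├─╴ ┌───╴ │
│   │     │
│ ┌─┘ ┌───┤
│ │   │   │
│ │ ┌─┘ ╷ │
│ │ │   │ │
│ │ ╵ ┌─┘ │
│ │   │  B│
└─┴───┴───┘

Counting cells with exactly 2 passages:
Total corridor cells: 21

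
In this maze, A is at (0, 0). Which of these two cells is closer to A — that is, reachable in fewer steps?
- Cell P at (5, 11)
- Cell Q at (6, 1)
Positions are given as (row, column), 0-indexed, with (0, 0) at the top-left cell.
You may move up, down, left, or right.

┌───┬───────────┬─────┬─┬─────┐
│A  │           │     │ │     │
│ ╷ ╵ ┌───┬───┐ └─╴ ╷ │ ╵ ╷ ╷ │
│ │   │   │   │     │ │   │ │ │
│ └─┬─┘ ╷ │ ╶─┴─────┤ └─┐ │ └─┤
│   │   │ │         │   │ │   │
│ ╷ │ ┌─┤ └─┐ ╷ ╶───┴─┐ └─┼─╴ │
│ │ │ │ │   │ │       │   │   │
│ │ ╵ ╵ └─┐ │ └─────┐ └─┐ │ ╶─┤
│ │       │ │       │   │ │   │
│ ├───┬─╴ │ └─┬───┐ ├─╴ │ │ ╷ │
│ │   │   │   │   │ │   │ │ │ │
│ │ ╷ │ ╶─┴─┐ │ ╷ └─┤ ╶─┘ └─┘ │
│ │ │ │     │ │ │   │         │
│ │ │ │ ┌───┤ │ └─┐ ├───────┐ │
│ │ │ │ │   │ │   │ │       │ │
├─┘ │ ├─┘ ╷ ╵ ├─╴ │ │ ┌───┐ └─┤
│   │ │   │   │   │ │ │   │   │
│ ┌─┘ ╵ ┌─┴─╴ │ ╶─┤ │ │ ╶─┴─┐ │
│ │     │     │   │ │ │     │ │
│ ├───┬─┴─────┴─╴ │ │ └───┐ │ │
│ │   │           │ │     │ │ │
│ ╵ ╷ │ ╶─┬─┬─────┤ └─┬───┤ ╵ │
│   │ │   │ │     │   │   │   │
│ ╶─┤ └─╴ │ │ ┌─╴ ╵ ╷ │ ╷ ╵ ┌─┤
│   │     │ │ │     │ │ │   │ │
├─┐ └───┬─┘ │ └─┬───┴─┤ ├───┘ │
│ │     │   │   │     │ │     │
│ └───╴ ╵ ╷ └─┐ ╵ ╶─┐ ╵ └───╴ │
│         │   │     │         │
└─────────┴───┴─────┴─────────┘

Shortest path A → P at (5, 11): 26 steps
Shortest path A → Q at (6, 1): 33 steps

P is closer (26 steps vs 33 steps).

Path to P:

┌───┬───────────┬─────┬─┬─────┐
│A ↓│↱ → → → → ↓│  ↱ ↓│ │     │
│ ╷ ╵ ┌───┬───┐ └─╴ ╷ │ ╵ ╷ ╷ │
│ │↳ ↑│   │   │↳ → ↑│↓│   │ │ │
│ └─┬─┘ ╷ │ ╶─┴─────┤ └─┐ │ └─┤
│   │   │ │         │↳ ↓│ │   │
│ ╷ │ ┌─┤ └─┐ ╷ ╶───┴─┐ └─┼─╴ │
│ │ │ │ │   │ │       │↳ ↓│   │
│ │ ╵ ╵ └─┐ │ └─────┐ └─┐ │ ╶─┤
│ │       │ │       │   │↓│   │
│ ├───┬─╴ │ └─┬───┐ ├─╴ │ │ ╷ │
│ │   │   │   │   │ │↱ P│↓│ │ │
│ │ ╷ │ ╶─┴─┐ │ ╷ └─┤ ╶─┘ └─┘ │
│ │ │ │     │ │ │   │↑ ← ↲    │
│ │ │ │ ┌───┤ │ └─┐ ├───────┐ │
│ │ │ │ │   │ │   │ │       │ │
├─┘ │ ├─┘ ╷ ╵ ├─╴ │ │ ┌───┐ └─┤
│   │ │   │   │   │ │ │   │   │
│ ┌─┘ ╵ ┌─┴─╴ │ ╶─┤ │ │ ╶─┴─┐ │
│ │     │     │   │ │ │     │ │
│ ├───┬─┴─────┴─╴ │ │ └───┐ │ │
│ │   │           │ │     │ │ │
│ ╵ ╷ │ ╶─┬─┬─────┤ └─┬───┤ ╵ │
│   │ │   │ │     │   │   │   │
│ ╶─┤ └─╴ │ │ ┌─╴ ╵ ╷ │ ╷ ╵ ┌─┤
│   │     │ │ │     │ │ │   │ │
├─┐ └───┬─┘ │ └─┬───┴─┤ ├───┘ │
│ │     │   │   │     │ │     │
│ └───╴ ╵ ╷ └─┐ ╵ ╶─┐ ╵ └───╴ │
│         │   │     │         │
└─────────┴───┴─────┴─────────┘

Path to Q:

┌───┬───────────┬─────┬─┬─────┐
│A  │           │     │ │     │
│ ╷ ╵ ┌───┬───┐ └─╴ ╷ │ ╵ ╷ ╷ │
│↓│   │↱ ↓│   │     │ │   │ │ │
│ └─┬─┘ ╷ │ ╶─┴─────┤ └─┐ │ └─┤
│↳ ↓│↱ ↑│↓│         │   │ │   │
│ ╷ │ ┌─┤ └─┐ ╷ ╶───┴─┐ └─┼─╴ │
│ │↓│↑│ │↳ ↓│ │       │   │   │
│ │ ╵ ╵ └─┐ │ └─────┐ └─┐ │ ╶─┤
│ │↳ ↑    │↓│       │   │ │   │
│ ├───┬─╴ │ └─┬───┐ ├─╴ │ │ ╷ │
│ │↓ ↰│   │↳ ↓│   │ │   │ │ │ │
│ │ ╷ │ ╶─┴─┐ │ ╷ └─┤ ╶─┘ └─┘ │
│ │Q│↑│     │↓│ │   │         │
│ │ │ │ ┌───┤ │ └─┐ ├───────┐ │
│ │ │↑│ │↓ ↰│↓│   │ │       │ │
├─┘ │ ├─┘ ╷ ╵ ├─╴ │ │ ┌───┐ └─┤
│   │↑│↓ ↲│↑ ↲│   │ │ │   │   │
│ ┌─┘ ╵ ┌─┴─╴ │ ╶─┤ │ │ ╶─┴─┐ │
│ │  ↑ ↲│     │   │ │ │     │ │
│ ├───┬─┴─────┴─╴ │ │ └───┐ │ │
│ │   │           │ │     │ │ │
│ ╵ ╷ │ ╶─┬─┬─────┤ └─┬───┤ ╵ │
│   │ │   │ │     │   │   │   │
│ ╶─┤ └─╴ │ │ ┌─╴ ╵ ╷ │ ╷ ╵ ┌─┤
│   │     │ │ │     │ │ │   │ │
├─┐ └───┬─┘ │ └─┬───┴─┤ ├───┘ │
│ │     │   │   │     │ │     │
│ └───╴ ╵ ╷ └─┐ ╵ ╶─┐ ╵ └───╴ │
│         │   │     │         │
└─────────┴───┴─────┴─────────┘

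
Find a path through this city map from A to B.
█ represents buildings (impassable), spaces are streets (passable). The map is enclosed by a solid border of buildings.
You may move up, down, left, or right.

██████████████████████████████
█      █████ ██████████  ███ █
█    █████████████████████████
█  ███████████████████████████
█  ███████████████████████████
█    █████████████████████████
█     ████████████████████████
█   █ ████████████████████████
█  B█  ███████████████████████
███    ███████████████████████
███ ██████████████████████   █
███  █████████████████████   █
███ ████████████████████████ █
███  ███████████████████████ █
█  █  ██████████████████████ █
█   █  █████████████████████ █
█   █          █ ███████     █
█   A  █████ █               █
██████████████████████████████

Finding the shortest path from A to B:
Movement: cardinal only
Path length: 12 steps
Directions: right → up → up → up → left → up → left → up → up → up → up → up

Solution:

██████████████████████████████
█      █████ ██████████  ███ █
█    █████████████████████████
█  ███████████████████████████
█  ███████████████████████████
█    █████████████████████████
█     ████████████████████████
█   █ ████████████████████████
█  B█  ███████████████████████
███↑   ███████████████████████
███↑██████████████████████   █
███↑ █████████████████████   █
███↑████████████████████████ █
███↑↰███████████████████████ █
█  █↑↰██████████████████████ █
█   █↑ █████████████████████ █
█   █↑         █ ███████     █
█   A↑ █████ █               █
██████████████████████████████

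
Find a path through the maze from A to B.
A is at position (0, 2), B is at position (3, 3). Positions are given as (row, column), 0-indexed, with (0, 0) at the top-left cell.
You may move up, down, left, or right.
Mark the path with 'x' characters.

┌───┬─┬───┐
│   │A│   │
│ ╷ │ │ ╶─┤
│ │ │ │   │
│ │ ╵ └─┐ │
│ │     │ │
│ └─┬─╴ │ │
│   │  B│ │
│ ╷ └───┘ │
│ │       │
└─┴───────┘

Finding the shortest path from (0, 2) to (3, 3):
Path length: 4 steps
Directions: down → down → right → down

Solution:

┌───┬─┬───┐
│   │A│   │
│ ╷ │ │ ╶─┤
│ │ │x│   │
│ │ ╵ └─┐ │
│ │  x x│ │
│ └─┬─╴ │ │
│   │  B│ │
│ ╷ └───┘ │
│ │       │
└─┴───────┘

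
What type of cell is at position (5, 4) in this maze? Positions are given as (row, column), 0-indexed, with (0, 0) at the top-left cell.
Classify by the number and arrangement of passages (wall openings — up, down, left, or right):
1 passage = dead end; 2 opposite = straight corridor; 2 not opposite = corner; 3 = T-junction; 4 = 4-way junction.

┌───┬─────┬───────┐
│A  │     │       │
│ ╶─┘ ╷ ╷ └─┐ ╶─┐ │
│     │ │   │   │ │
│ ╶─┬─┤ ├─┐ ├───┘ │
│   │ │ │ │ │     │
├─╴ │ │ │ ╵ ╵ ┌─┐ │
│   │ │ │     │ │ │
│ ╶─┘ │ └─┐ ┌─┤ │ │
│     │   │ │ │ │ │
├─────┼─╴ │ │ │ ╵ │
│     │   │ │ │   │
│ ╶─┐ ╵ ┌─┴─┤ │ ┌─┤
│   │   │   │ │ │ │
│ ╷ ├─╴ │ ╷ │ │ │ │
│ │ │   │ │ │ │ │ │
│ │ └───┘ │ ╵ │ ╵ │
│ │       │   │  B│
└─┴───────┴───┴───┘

Checking cell at (5, 4):
Number of passages: 2
Cell type: corner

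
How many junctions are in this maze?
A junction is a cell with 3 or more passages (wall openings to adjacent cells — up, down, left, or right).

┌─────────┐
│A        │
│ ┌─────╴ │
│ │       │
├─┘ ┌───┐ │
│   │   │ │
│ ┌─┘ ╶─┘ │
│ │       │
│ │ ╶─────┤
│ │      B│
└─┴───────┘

Checking each cell for number of passages:

Junctions found (3+ passages):
  (1, 4): 3 passages
  (3, 2): 3 passages
Total junctions: 2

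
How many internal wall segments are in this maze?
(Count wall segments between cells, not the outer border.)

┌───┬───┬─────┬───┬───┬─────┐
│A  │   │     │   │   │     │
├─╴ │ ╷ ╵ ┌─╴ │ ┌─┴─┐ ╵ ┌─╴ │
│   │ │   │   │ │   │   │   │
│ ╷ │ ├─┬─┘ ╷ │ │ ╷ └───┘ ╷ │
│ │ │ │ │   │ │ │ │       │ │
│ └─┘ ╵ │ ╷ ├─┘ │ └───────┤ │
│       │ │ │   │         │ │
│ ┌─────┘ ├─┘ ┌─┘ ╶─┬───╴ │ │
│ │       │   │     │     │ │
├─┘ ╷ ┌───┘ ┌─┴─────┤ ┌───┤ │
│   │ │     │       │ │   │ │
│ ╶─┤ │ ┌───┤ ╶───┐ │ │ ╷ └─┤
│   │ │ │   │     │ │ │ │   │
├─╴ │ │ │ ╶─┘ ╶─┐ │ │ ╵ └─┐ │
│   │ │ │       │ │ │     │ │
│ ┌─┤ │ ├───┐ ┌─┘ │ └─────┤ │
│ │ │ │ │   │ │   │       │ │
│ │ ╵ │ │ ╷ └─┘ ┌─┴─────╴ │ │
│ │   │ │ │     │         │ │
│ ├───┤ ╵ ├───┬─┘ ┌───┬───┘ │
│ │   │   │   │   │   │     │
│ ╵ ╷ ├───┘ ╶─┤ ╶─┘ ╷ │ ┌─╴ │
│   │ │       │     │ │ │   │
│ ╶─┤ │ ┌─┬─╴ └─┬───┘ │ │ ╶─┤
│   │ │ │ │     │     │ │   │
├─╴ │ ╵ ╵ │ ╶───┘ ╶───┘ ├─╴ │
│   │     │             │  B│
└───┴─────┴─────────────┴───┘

Counting internal wall segments:
Total internal walls: 169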